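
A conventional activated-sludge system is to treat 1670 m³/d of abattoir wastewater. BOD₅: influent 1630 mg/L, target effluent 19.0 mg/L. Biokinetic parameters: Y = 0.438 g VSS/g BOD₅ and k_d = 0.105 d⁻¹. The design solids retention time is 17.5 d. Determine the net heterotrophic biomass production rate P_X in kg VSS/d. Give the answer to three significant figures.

P_X ≈ 415 kg VSS/d

Y_obs = Y / (1 + k_d θ_c) = 0.438 / (1 + 0.105 × 17.5) = 0.438 / 2.837 = 0.1544.
Q·(S₀ − S) = 1670 × (1630 − 19.0) × 10⁻³ = 2690 kg/d removed.
Biomass produced: P_X = Y_obs·Q·ΔS = 0.1544 × 2690 ≈ 415.3 kg VSS/d.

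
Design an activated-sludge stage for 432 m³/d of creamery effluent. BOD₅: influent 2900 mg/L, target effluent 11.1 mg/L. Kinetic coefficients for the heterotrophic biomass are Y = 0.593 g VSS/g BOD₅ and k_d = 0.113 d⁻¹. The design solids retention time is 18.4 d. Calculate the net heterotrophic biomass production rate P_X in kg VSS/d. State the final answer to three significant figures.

P_X ≈ 240 kg VSS/d

The observed yield is Y_obs = Y/(1 + k_d·θ_c) = 0.593 / (1 + 0.113 × 18.4) = 0.593 / 3.079 = 0.1926 g VSS per g BOD₅ removed.
ΔS = 2900 − 11.1 = 2889 mg/L, so the substrate removal rate is 432 × 2889/1000 = 1248 kg BOD₅/d.
Net biomass production P_X = Y_obs × Q·(S₀ − S) = 0.1926 × 1248 = 240.3 kg VSS/d.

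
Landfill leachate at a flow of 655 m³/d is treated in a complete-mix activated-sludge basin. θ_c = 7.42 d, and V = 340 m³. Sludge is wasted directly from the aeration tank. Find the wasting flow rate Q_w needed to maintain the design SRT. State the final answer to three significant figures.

Q_w ≈ 45.8 m³/d

Wasting from the aeration tank: Q_w = V / θ_c = 340.0 / 7.42 = 45.82 m³/d.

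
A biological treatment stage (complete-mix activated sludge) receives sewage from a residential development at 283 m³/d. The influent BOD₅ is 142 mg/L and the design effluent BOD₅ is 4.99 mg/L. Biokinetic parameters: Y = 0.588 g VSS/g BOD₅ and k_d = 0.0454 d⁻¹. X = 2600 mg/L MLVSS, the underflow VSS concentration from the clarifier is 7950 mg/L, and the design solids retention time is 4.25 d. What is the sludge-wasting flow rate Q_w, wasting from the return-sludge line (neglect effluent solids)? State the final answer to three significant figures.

Steady-state biomass mass balance: V·X·(1 + k_d·θ_c) = Y·Q·(S₀ − S)·θ_c, so V = 0.588 × 283 × (142 − 4.99) × 4.25 / [2600 × (1 + 0.0454 × 4.25)] = 9.69×10^4 / 3102 = 31.24 m³.
Wasting from the return line (neglecting effluent solids): Q_w = V·X / (θ_c·X_r) = 31.24 × 2600 / (4.25 × 7950) = 2.404 m³/d.

Q_w ≈ 2.40 m³/d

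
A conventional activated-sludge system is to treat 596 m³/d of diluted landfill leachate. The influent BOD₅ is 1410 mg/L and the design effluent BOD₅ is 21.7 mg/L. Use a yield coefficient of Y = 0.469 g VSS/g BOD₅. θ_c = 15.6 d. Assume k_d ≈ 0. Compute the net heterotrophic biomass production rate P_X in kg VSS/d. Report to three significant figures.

No decay correction is needed, so Y_obs = Y = 0.469.
ΔS = 1410 − 21.7 = 1388 mg/L, so the substrate removal rate is 596 × 1388/1000 = 827.4 kg BOD₅/d.
Biomass produced: P_X = Y_obs·Q·ΔS = 0.4690 × 827.4 ≈ 388.1 kg VSS/d.

P_X ≈ 388 kg VSS/d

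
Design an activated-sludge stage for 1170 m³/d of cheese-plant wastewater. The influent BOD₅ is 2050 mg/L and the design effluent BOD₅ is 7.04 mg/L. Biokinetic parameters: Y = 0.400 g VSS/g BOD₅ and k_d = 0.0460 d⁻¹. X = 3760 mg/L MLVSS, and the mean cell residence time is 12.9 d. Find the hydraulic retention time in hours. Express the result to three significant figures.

Rearranging the biomass balance for a CMAS with decay, V = Y·Q·ΔS·θ_c / [X·(1+k_d θ_c)] = 0.400 × 1170 × (2050 − 7.04) × 12.9 / [3760 × (1 + 0.0460 × 12.9)] = 1.23×10^7 / 5991 = 2059 m³.
HRT = V/Q = 2059 m³ / 1170 m³·d⁻¹ = 1.760 d × 24 = 42.23 h.

τ ≈ 42.2 h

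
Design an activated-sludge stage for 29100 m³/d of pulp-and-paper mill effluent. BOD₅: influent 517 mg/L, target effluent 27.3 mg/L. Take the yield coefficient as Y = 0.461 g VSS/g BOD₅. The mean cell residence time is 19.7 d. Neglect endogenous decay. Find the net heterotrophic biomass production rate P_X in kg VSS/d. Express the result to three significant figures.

P_X ≈ 6570 kg VSS/d

Since k_d ≈ 0, Y_obs = Y = 0.461 g VSS/g BOD₅.
Q·(S₀ − S) = 29100 × (517 − 27.3) × 10⁻³ = 14250 kg/d removed.
Net biomass production P_X = Y_obs × Q·(S₀ − S) = 0.4610 × 14250 = 6569 kg VSS/d.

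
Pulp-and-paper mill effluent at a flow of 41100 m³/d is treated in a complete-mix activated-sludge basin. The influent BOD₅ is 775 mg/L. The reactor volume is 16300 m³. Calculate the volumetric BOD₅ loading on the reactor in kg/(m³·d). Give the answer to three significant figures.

L_v = Q S₀ / V = 41100 × 775 × 10⁻³ / 16300 = 1.954 kg/(m³·d).

L_v ≈ 1.95 kg BOD₅/(m³·d)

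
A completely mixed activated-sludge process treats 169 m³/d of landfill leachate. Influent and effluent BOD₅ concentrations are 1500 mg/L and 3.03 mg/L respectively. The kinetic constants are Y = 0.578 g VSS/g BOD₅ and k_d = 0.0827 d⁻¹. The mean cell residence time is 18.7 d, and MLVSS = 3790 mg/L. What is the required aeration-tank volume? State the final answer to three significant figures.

V ≈ 283 m³

Steady-state biomass mass balance: V·X·(1 + k_d·θ_c) = Y·Q·(S₀ − S)·θ_c, so V = 0.578 × 169 × (1500 − 3.03) × 18.7 / [3790 × (1 + 0.0827 × 18.7)] = 2.73×10^6 / 9651 = 283.3 m³.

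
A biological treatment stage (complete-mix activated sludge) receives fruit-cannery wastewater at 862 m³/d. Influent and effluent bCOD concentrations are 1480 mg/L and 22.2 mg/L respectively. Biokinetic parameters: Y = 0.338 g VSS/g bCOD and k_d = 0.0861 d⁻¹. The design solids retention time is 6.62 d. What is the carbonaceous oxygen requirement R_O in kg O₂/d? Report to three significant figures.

Observed yield with endogenous decay: Y_obs = Y / (1 + k_d·θ_c) = 0.338 / (1 + 0.0861 × 6.62) = 0.338 / 1.570 = 0.2153 g VSS/g bCOD.
Substrate removed = Q·(S₀ − S) = 862 m³/d × (1480 − 22.2) g/m³ = 1.26×10^6 g/d = 1257 kg/d.
P_X = Y_obs·Q·(S₀ − S) = 0.2153 × 1257 = 270.5 kg VSS/d.
Carbonaceous O₂ demand = substrate oxidised − cell-mass equivalent = 1257 − 1.42 × 270.5 = 872.5 kg O₂/d.

R_O ≈ 872 kg O₂/d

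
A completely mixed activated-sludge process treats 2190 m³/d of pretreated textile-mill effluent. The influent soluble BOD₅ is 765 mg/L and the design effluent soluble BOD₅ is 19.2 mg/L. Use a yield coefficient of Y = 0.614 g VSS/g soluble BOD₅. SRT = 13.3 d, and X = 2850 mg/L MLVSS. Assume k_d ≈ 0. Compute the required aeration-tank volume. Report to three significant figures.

V ≈ 4680 m³

V·X = Y·Q·ΔS·θ_c gives V = 0.614 × 2190 × (765 − 19.2) × 13.3 / 2850 = 4680 m³.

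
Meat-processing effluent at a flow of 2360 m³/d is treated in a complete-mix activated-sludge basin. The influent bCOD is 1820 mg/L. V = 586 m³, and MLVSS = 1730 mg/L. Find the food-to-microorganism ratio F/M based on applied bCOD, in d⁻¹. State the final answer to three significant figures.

Food-to-microorganism ratio F/M = Q S₀ / (V X) = 2360 × 1820 / (586.0 × 1730) = 4.237 d⁻¹.

F/M ≈ 4.24 d⁻¹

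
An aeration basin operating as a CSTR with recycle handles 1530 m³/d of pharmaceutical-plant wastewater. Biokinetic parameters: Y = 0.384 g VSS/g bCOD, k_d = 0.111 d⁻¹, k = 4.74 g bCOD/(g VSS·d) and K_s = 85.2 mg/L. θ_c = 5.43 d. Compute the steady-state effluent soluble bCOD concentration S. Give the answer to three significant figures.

S ≈ 16.5 mg/L

From the Monod/SRT balance for a CMAS, S = K_s·(1+k_d θ_c)/[θ_c·(Y k − k_d) − 1] = 85.2 × (1 + 0.111 × 5.43) / [5.43 × (0.384 × 4.74 − 0.111) − 1] = 136.6 / 8.281 = 16.49 mg/L.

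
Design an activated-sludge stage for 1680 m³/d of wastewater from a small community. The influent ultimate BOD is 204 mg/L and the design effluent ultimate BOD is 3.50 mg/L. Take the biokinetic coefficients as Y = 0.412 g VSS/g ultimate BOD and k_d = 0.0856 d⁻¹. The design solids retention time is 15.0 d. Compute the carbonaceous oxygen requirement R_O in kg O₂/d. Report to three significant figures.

R_O ≈ 251 kg O₂/d

The observed yield is Y_obs = Y/(1 + k_d·θ_c) = 0.412 / (1 + 0.0856 × 15.0) = 0.412 / 2.284 = 0.1804 g VSS per g ultimate BOD removed.
Mass of ultimate BOD removed per day: Q(S₀ − S) = 1680 × 200.5 g/m³ = 336.8 kg/d.
Biomass synthesised: P_X = Y_obs × 336.8 = 60.76 kg VSS/d.
Carbonaceous O₂ demand = substrate oxidised − cell-mass equivalent = 336.8 − 1.42 × 60.76 = 250.6 kg O₂/d.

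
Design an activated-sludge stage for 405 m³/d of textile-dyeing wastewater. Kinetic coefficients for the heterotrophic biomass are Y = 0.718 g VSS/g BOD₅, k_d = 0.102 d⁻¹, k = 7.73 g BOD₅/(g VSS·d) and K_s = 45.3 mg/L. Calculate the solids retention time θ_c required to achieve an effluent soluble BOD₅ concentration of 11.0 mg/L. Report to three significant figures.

From 1/θ_c = Y·k·S/(K_s + S) − k_d: Y·k·S/(K_s+S) = 0.718 × 7.73 × 11.0 / (45.3 + 11.0) = 1.084 d⁻¹.
1/θ_c = 1.084 − 0.102 = 0.9824 d⁻¹, so θ_c = 1.018 d.

θ_c ≈ 1.02 d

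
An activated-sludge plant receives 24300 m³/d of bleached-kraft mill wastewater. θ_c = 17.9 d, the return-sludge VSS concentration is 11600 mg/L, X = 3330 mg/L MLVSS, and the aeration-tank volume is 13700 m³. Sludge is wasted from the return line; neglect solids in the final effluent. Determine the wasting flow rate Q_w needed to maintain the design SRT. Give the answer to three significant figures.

Q_w ≈ 220 m³/d

Wasting from the return line (neglecting effluent solids): Q_w = V·X / (θ_c·X_r) = 13700 × 3330 / (17.9 × 11600) = 219.7 m³/d.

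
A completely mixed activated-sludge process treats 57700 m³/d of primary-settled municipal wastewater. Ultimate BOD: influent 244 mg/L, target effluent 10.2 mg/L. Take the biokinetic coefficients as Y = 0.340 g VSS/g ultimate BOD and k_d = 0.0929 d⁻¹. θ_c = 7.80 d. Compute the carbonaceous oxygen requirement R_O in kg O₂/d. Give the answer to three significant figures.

The observed yield is Y_obs = Y/(1 + k_d·θ_c) = 0.340 / (1 + 0.0929 × 7.80) = 0.340 / 1.725 = 0.1971 g VSS per g ultimate BOD removed.
Mass of ultimate BOD removed per day: Q(S₀ − S) = 57700 × 233.8 g/m³ = 13490 kg/d.
P_X = Y_obs·Q·(S₀ − S) = 0.1971 × 13490 = 2660 kg VSS/d.
R_O = Q·ΔS − 1.42 P_X = 13490 − 3777 = 9714 kg O₂/d.

R_O ≈ 9710 kg O₂/d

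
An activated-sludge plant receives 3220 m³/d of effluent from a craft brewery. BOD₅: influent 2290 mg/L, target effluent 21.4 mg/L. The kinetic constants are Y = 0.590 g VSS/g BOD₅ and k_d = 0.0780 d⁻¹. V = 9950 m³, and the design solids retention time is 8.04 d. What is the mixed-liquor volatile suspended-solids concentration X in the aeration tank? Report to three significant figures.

X ≈ 2140 mg/L

Solving the biomass balance for X: X = Y Q (S₀−S) θ_c / [V (1+k_d θ_c)] = 0.590 × 3220 × (2290 − 21.4) × 8.04 / [9950 × (1 + 0.0780 × 8.04)] = 2140 mg/L.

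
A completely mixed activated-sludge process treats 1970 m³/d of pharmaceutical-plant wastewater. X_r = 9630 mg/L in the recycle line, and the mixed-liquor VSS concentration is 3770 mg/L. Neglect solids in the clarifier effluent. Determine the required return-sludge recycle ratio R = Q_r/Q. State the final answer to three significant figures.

Solids balance on the clarifier gives (1+R)X = R·X_r, so R = X/(X_r − X) = 3770 / (9630 − 3770) = 0.6433.

R ≈ 0.643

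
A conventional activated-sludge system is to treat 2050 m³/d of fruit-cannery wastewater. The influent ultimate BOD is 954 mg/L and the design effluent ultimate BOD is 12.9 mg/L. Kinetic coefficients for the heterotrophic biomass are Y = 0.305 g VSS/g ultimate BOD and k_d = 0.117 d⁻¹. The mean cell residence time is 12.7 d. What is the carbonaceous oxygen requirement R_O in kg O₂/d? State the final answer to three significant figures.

R_O ≈ 1590 kg O₂/d

Y_obs = Y / (1 + k_d θ_c) = 0.305 / (1 + 0.117 × 12.7) = 0.305 / 2.486 = 0.1227.
Mass of ultimate BOD removed per day: Q(S₀ − S) = 2050 × 941.1 g/m³ = 1929 kg/d.
P_X = Y_obs·Q·(S₀ − S) = 0.1227 × 1929 = 236.7 kg VSS/d.
R_O = Q·ΔS − 1.42 P_X = 1929 − 336.1 = 1593 kg O₂/d.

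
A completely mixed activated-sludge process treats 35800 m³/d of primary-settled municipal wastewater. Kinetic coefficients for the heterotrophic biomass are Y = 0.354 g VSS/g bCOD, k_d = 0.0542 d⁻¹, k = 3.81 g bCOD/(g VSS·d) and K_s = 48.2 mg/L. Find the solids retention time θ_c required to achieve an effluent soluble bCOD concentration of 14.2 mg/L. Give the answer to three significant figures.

θ_c ≈ 3.96 d

Specific growth rate at S = 14.2 mg/L: μ = YkS/(K_s+S) = 0.354·3.81·14.2/(48.2+14.2) = 0.3069 d⁻¹.
θ_c = 1/(μ − k_d) = 1/(0.3069 − 0.0542) = 1/0.2527 = 3.957 d.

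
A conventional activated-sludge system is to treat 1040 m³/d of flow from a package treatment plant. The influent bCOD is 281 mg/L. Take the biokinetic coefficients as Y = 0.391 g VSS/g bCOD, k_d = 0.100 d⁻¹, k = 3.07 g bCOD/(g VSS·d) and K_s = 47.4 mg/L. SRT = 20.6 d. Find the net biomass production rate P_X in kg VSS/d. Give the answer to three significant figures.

For a completely mixed reactor with recycle the Lawrence–McCarty relation gives S = K_s·(1 + k_d·θ_c) / [θ_c·(Y·k − k_d) − 1] = 47.4 × (1 + 0.100 × 20.6) / [20.6 × (0.391 × 3.07 − 0.100) − 1] = 145.0 / 21.67 = 6.694 mg/L.
Correct the yield for decay: Y_obs = Y/(1 + k_d θ_c) = 0.391 / (1 + 0.100 × 20.6) = 0.391 / 3.060 = 0.1278.
Substrate removed = Q·(S₀ − S) = 1040 m³/d × (281 − 6.69) g/m³ = 2.85×10^5 g/d = 285.3 kg/d.
So the net sludge growth is P_X = 0.1278 × 285.3 = 36.45 kg VSS/d.

P_X ≈ 36.5 kg VSS/d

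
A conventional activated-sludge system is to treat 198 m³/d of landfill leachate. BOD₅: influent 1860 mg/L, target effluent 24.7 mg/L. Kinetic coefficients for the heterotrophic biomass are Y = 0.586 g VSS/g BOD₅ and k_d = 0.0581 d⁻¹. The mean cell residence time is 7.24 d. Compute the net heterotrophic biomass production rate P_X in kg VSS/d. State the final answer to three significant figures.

P_X ≈ 150 kg VSS/d

Y_obs = Y / (1 + k_d θ_c) = 0.586 / (1 + 0.0581 × 7.24) = 0.586 / 1.421 = 0.4125.
Mass of BOD₅ removed per day: Q(S₀ − S) = 198 × 1835 g/m³ = 363.4 kg/d.
So the net sludge growth is P_X = 0.4125 × 363.4 = 149.9 kg VSS/d.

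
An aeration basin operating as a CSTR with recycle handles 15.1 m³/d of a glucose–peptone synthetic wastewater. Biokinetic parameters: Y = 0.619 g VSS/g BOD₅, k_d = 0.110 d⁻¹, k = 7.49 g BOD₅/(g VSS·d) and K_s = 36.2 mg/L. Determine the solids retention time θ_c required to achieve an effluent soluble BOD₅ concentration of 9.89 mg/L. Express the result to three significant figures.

θ_c ≈ 1.13 d

From 1/θ_c = Y·k·S/(K_s + S) − k_d: Y·k·S/(K_s+S) = 0.619 × 7.49 × 9.89 / (36.2 + 9.89) = 0.9949 d⁻¹.
1/θ_c = 0.9949 − 0.110 = 0.8849 d⁻¹, so θ_c = 1.130 d.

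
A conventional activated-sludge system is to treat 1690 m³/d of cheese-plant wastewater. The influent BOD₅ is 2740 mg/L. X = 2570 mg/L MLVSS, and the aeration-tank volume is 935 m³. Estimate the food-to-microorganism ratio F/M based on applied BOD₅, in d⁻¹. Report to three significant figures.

F/M = Q·S₀ / (V·X) = 1690 × 2740 / (935.0 × 2570) = 1.927 g BOD₅·(g VSS·d)⁻¹.

F/M ≈ 1.93 d⁻¹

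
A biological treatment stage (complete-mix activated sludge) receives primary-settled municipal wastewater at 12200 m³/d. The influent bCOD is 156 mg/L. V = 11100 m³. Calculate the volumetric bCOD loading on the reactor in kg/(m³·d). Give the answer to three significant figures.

L_v = Q S₀ / V = 12200 × 156 × 10⁻³ / 11100 = 0.1715 kg/(m³·d).

L_v ≈ 0.171 kg bCOD/(m³·d)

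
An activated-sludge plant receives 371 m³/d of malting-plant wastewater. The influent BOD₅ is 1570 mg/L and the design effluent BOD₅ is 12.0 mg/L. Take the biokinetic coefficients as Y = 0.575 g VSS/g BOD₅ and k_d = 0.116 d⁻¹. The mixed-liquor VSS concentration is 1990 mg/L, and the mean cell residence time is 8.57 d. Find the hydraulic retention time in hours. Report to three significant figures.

τ ≈ 46.4 h

Rearranging the biomass balance for a CMAS with decay, V = Y·Q·ΔS·θ_c / [X·(1+k_d θ_c)] = 0.575 × 371 × (1570 − 12.0) × 8.57 / [1990 × (1 + 0.116 × 8.57)] = 2.85×10^6 / 3968 = 717.8 m³.
τ = V/Q = 717.8/371 = 1.935 d, or 46.43 h.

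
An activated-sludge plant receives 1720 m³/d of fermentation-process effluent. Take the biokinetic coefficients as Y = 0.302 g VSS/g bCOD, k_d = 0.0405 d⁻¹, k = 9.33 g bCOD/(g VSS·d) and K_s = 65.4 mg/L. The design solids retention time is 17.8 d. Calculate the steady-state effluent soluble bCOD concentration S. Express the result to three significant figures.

Effluent substrate depends only on kinetics and SRT: S = K_s(1 + k_d θ_c) / [θ_c(Yk − k_d) − 1] = 65.4 × (1 + 0.0405 × 17.8) / [17.8 × (0.302 × 9.33 − 0.0405) − 1] = 112.5 / 48.43 = 2.324 mg/L.

S ≈ 2.32 mg/L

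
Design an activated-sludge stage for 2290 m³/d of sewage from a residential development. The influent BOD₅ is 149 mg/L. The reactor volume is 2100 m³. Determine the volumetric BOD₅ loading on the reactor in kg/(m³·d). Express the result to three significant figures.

L_v = Q S₀ / V = 2290 × 149 × 10⁻³ / 2100 = 0.1625 kg/(m³·d).

L_v ≈ 0.162 kg BOD₅/(m³·d)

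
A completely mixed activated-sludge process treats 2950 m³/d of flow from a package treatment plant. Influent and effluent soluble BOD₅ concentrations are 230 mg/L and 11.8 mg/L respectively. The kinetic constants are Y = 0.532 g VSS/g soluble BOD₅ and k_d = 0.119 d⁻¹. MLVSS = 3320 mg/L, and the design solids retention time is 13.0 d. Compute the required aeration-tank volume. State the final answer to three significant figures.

From the SRT design equation V = Y Q (S₀−S) θ_c / [X (1 + k_d θ_c)] = 0.532 × 2950 × (230 − 11.8) × 13.0 / [3320 × (1 + 0.119 × 13.0)] = 4.45×10^6 / 8456 = 526.5 m³.

V ≈ 526 m³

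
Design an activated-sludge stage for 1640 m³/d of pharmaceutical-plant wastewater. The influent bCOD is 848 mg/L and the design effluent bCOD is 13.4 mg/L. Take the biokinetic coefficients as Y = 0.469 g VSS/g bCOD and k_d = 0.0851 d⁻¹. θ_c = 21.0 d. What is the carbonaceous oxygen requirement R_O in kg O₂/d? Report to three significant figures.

The observed yield is Y_obs = Y/(1 + k_d·θ_c) = 0.469 / (1 + 0.0851 × 21.0) = 0.469 / 2.787 = 0.1683 g VSS per g bCOD removed.
Substrate removed = Q·(S₀ − S) = 1640 m³/d × (848 − 13.4) g/m³ = 1.37×10^6 g/d = 1369 kg/d.
Net sludge production P_X = 0.1683 × 1369 = 230.3 kg VSS/d.
R_O = Q·ΔS − 1.42 P_X = 1369 − 327.1 = 1042 kg O₂/d.

R_O ≈ 1040 kg O₂/d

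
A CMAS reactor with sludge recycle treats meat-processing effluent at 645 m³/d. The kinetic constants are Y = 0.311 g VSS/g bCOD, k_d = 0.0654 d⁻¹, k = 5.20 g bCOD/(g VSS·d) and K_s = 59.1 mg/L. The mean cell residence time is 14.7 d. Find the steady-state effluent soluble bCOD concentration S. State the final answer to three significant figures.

Effluent substrate depends only on kinetics and SRT: S = K_s(1 + k_d θ_c) / [θ_c(Yk − k_d) − 1] = 59.1 × (1 + 0.0654 × 14.7) / [14.7 × (0.311 × 5.20 − 0.0654) − 1] = 115.9 / 21.81 = 5.315 mg/L.

S ≈ 5.31 mg/L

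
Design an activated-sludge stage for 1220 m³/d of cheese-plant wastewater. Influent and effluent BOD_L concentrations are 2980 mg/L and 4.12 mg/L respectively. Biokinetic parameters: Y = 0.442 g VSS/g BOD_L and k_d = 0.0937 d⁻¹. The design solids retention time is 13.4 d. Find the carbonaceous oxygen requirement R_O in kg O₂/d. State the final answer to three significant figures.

The observed yield is Y_obs = Y/(1 + k_d·θ_c) = 0.442 / (1 + 0.0937 × 13.4) = 0.442 / 2.256 = 0.1960 g VSS per g BOD_L removed.
Mass of BOD_L removed per day: Q(S₀ − S) = 1220 × 2976 g/m³ = 3631 kg/d.
P_X = Y_obs·Q·(S₀ − S) = 0.1960 × 3631 = 711.4 kg VSS/d.
R_O = Q·ΔS − 1.42 P_X = 3631 − 1010 = 2620 kg O₂/d.

R_O ≈ 2620 kg O₂/d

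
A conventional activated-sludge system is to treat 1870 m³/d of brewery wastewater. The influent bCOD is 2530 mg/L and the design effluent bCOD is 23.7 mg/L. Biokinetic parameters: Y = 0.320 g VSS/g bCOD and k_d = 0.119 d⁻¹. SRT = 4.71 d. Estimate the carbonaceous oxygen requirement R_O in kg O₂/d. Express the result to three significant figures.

The observed yield is Y_obs = Y/(1 + k_d·θ_c) = 0.320 / (1 + 0.119 × 4.71) = 0.320 / 1.560 = 0.2051 g VSS per g bCOD removed.
ΔS = 2530 − 23.7 = 2506 mg/L, so the substrate removal rate is 1870 × 2506/1000 = 4687 kg bCOD/d.
P_X = Y_obs·Q·(S₀ − S) = 0.2051 × 4687 = 961.1 kg VSS/d.
Carbonaceous O₂ demand = substrate oxidised − cell-mass equivalent = 4687 − 1.42 × 961.1 = 3322 kg O₂/d.

R_O ≈ 3320 kg O₂/d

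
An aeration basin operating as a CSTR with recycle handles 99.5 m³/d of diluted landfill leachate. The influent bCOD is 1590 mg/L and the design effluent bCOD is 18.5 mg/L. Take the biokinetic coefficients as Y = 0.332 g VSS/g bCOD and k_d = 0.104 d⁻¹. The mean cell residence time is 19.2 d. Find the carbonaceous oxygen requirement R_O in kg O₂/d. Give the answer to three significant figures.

Y_obs = Y / (1 + k_d θ_c) = 0.332 / (1 + 0.104 × 19.2) = 0.332 / 2.997 = 0.1108.
Mass of bCOD removed per day: Q(S₀ − S) = 99.5 × 1572 g/m³ = 156.4 kg/d.
P_X = Y_obs·Q·(S₀ − S) = 0.1108 × 156.4 = 17.32 kg VSS/d.
R_O = Q·(S₀ − S) − 1.42·P_X = 156.4 − 1.42 × 17.32 = 131.8 kg O₂/d.

R_O ≈ 132 kg O₂/d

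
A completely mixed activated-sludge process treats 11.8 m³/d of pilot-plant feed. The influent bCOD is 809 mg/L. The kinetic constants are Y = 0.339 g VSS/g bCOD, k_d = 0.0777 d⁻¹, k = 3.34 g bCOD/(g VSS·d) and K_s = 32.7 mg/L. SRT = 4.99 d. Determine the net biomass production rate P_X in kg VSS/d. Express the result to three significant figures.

From the Monod/SRT balance for a CMAS, S = K_s·(1+k_d θ_c)/[θ_c·(Y k − k_d) − 1] = 32.7 × (1 + 0.0777 × 4.99) / [4.99 × (0.339 × 3.34 − 0.0777) − 1] = 45.38 / 4.262 = 10.65 mg/L.
Correct the yield for decay: Y_obs = Y/(1 + k_d θ_c) = 0.339 / (1 + 0.0777 × 4.99) = 0.339 / 1.388 = 0.2443.
ΔS = 809 − 10.6 = 798.4 mg/L, so the substrate removal rate is 11.8 × 798.4/1000 = 9.421 kg bCOD/d.
Net biomass production P_X = Y_obs × Q·(S₀ − S) = 0.2443 × 9.421 = 2.301 kg VSS/d.

P_X ≈ 2.30 kg VSS/d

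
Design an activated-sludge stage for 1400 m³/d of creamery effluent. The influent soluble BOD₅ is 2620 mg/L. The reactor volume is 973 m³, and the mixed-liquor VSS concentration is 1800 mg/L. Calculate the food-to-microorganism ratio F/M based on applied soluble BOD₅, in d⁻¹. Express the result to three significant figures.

F/M ≈ 2.09 d⁻¹

F/M = applied load / biomass = Q·S₀/(V·X) = 1400 × 2620 / (973.0 × 1800) = 2.094 d⁻¹.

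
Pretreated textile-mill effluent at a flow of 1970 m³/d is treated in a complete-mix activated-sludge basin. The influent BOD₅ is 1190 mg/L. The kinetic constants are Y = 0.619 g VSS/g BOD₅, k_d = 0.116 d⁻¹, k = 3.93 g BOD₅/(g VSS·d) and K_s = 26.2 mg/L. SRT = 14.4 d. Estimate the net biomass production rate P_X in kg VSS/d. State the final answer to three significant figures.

P_X ≈ 542 kg VSS/d

Effluent substrate depends only on kinetics and SRT: S = K_s(1 + k_d θ_c) / [θ_c(Yk − k_d) − 1] = 26.2 × (1 + 0.116 × 14.4) / [14.4 × (0.619 × 3.93 − 0.116) − 1] = 69.96 / 32.36 = 2.162 mg/L.
Y_obs = Y / (1 + k_d θ_c) = 0.619 / (1 + 0.116 × 14.4) = 0.619 / 2.670 = 0.2318.
Q·(S₀ − S) = 1970 × (1190 − 2.16) × 10⁻³ = 2340 kg/d removed.
P_X = Y_obs · Q(S₀ − S) = 0.2318 × 2340 = 542.4 kg VSS/d.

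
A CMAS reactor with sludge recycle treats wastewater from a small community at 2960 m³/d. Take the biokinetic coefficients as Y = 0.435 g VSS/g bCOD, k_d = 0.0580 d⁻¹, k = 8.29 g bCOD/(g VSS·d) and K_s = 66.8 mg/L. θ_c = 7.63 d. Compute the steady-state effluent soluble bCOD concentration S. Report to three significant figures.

S ≈ 3.70 mg/L

Effluent substrate depends only on kinetics and SRT: S = K_s(1 + k_d θ_c) / [θ_c(Yk − k_d) − 1] = 66.8 × (1 + 0.0580 × 7.63) / [7.63 × (0.435 × 8.29 − 0.0580) − 1] = 96.36 / 26.07 = 3.696 mg/L.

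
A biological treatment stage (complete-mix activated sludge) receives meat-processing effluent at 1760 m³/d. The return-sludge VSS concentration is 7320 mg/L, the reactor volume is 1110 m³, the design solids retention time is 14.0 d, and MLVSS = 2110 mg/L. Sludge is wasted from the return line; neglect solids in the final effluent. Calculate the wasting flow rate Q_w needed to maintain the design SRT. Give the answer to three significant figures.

θ_c = V·X/(Q_w·X_r) when wasting from the recycle, so Q_w = V·X/(θ_c·X_r) = 1110 × 2110 / (14.0 × 7320) = 22.85 m³/d.

Q_w ≈ 22.9 m³/d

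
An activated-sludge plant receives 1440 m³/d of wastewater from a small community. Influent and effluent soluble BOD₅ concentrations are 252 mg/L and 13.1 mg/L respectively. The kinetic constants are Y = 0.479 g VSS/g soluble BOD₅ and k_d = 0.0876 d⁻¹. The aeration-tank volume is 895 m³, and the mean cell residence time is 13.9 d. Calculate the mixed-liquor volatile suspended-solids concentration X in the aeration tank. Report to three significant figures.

X ≈ 1150 mg/L

From V·X·(1 + k_d·θ_c) = Y·Q·(S₀ − S)·θ_c: X = 0.479 × 1440 × (252 − 13.1) × 13.9 / [895 × (1 + 0.0876 × 13.9)] = 1154 mg/L.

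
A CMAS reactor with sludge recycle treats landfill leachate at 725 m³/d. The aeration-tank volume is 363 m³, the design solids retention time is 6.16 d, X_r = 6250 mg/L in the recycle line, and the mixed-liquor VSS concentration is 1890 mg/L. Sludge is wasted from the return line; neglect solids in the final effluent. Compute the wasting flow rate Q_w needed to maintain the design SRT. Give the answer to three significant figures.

Q_w = (V·X)/(θ_c X_r) = 363.0 × 1890 / (6.16 × 6250) = 17.82 m³/d.

Q_w ≈ 17.8 m³/d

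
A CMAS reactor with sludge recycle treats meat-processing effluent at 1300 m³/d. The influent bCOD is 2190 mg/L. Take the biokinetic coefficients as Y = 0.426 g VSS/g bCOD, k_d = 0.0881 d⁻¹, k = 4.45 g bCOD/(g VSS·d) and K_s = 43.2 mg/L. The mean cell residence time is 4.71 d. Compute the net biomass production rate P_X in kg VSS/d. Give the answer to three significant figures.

P_X ≈ 854 kg VSS/d

From the Monod/SRT balance for a CMAS, S = K_s·(1+k_d θ_c)/[θ_c·(Y k − k_d) − 1] = 43.2 × (1 + 0.0881 × 4.71) / [4.71 × (0.426 × 4.45 − 0.0881) − 1] = 61.13 / 7.514 = 8.135 mg/L.
The observed yield is Y_obs = Y/(1 + k_d·θ_c) = 0.426 / (1 + 0.0881 × 4.71) = 0.426 / 1.415 = 0.3011 g VSS per g bCOD removed.
ΔS = 2190 − 8.14 = 2182 mg/L, so the substrate removal rate is 1300 × 2182/1000 = 2836 kg bCOD/d.
So the net sludge growth is P_X = 0.3011 × 2836 = 854.0 kg VSS/d.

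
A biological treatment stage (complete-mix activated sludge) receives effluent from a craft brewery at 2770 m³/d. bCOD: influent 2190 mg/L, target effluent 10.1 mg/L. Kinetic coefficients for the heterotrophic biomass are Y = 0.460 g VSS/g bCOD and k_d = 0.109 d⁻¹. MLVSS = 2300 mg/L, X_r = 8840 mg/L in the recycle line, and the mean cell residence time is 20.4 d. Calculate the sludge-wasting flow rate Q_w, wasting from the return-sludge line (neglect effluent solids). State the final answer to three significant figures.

Rearranging the biomass balance for a CMAS with decay, V = Y·Q·ΔS·θ_c / [X·(1+k_d θ_c)] = 0.460 × 2770 × (2190 − 10.1) × 20.4 / [2300 × (1 + 0.109 × 20.4)] = 5.67×10^7 / 7414 = 7642 m³.
Wasting from the return line (neglecting effluent solids): Q_w = V·X / (θ_c·X_r) = 7642 × 2300 / (20.4 × 8840) = 97.47 m³/d.

Q_w ≈ 97.5 m³/d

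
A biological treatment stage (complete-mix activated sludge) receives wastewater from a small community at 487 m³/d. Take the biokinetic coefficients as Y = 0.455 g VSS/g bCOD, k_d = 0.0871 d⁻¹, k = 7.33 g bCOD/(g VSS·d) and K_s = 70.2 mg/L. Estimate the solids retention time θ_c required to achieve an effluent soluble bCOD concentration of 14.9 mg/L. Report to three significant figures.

θ_c ≈ 2.01 d

Specific growth rate at S = 14.9 mg/L: μ = YkS/(K_s+S) = 0.455·7.33·14.9/(70.2+14.9) = 0.5839 d⁻¹.
θ_c = 1/(μ − k_d) = 1/(0.5839 − 0.0871) = 1/0.4968 = 2.013 d.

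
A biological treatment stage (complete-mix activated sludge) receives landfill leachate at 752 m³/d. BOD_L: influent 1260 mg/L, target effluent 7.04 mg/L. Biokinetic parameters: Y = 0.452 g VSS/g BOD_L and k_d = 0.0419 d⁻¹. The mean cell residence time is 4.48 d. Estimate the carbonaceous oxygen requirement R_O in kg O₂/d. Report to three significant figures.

Correct the yield for decay: Y_obs = Y/(1 + k_d θ_c) = 0.452 / (1 + 0.0419 × 4.48) = 0.452 / 1.188 = 0.3806.
Q·(S₀ − S) = 752 × (1260 − 7.04) × 10⁻³ = 942.2 kg/d removed.
P_X = Y_obs·Q·(S₀ − S) = 0.3806 × 942.2 = 358.6 kg VSS/d.
R_O = Q·ΔS − 1.42 P_X = 942.2 − 509.2 = 433.0 kg O₂/d.

R_O ≈ 433 kg O₂/d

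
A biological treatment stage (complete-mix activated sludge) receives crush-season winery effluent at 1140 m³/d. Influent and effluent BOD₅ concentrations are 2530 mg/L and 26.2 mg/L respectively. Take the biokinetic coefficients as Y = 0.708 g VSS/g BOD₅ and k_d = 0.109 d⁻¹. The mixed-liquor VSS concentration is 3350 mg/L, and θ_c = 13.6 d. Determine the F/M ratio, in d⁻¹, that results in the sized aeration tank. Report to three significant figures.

F/M ≈ 0.261 d⁻¹

Rearranging the biomass balance for a CMAS with decay, V = Y·Q·ΔS·θ_c / [X·(1+k_d θ_c)] = 0.708 × 1140 × (2530 − 26.2) × 13.6 / [3350 × (1 + 0.109 × 13.6)] = 2.75×10^7 / 8316 = 3305 m³.
F/M = applied load / biomass = Q·S₀/(V·X) = 1140 × 2530 / (3305 × 3350) = 0.2605 d⁻¹.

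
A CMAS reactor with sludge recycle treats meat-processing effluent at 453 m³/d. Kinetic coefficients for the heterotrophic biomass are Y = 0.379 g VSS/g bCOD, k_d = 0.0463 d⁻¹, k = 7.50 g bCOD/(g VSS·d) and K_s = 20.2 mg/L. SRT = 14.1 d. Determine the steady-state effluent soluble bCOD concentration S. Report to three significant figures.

Effluent substrate depends only on kinetics and SRT: S = K_s(1 + k_d θ_c) / [θ_c(Yk − k_d) − 1] = 20.2 × (1 + 0.0463 × 14.1) / [14.1 × (0.379 × 7.50 − 0.0463) − 1] = 33.39 / 38.43 = 0.8689 mg/L.

S ≈ 0.869 mg/L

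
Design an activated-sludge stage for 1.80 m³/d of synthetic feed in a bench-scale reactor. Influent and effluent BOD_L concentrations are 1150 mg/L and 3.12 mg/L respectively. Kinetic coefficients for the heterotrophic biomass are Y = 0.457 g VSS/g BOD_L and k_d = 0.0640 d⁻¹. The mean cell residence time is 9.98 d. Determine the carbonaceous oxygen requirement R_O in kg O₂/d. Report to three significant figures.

R_O ≈ 1.25 kg O₂/d

Correct the yield for decay: Y_obs = Y/(1 + k_d θ_c) = 0.457 / (1 + 0.0640 × 9.98) = 0.457 / 1.639 = 0.2789.
Q·(S₀ − S) = 1.80 × (1150 − 3.12) × 10⁻³ = 2.064 kg/d removed.
Net sludge production P_X = 0.2789 × 2.064 = 0.5757 kg VSS/d.
R_O = Q·(S₀ − S) − 1.42·P_X = 2.064 − 1.42 × 0.5757 = 1.247 kg O₂/d.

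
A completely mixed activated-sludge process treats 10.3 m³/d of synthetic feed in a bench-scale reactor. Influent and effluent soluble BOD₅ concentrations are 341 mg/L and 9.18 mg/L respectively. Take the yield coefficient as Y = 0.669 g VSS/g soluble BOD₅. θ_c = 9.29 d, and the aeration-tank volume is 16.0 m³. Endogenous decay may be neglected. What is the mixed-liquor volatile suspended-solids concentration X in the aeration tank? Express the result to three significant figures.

Without decay, X = Y Q (S₀−S) θ_c / V = 0.669 × 10.3 × (341 − 9.18) × 9.29 / 16.0 = 1328 mg/L.

X ≈ 1330 mg/L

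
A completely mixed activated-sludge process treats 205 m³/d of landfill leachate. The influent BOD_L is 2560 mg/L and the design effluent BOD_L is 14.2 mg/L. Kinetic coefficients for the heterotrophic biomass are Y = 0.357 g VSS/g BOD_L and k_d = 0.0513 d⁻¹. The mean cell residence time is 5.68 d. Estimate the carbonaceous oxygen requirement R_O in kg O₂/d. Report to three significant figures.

The observed yield is Y_obs = Y/(1 + k_d·θ_c) = 0.357 / (1 + 0.0513 × 5.68) = 0.357 / 1.291 = 0.2764 g VSS per g BOD_L removed.
ΔS = 2560 − 14.2 = 2546 mg/L, so the substrate removal rate is 205 × 2546/1000 = 521.9 kg BOD_L/d.
Biomass synthesised: P_X = Y_obs × 521.9 = 144.3 kg VSS/d.
Carbonaceous O₂ demand = substrate oxidised − cell-mass equivalent = 521.9 − 1.42 × 144.3 = 317.0 kg O₂/d.

R_O ≈ 317 kg O₂/d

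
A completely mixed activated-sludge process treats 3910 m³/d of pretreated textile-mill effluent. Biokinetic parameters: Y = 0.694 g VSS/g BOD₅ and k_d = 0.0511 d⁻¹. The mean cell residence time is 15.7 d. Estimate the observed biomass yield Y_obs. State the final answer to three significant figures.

Y_obs ≈ 0.385 g VSS/g BOD₅

Y_obs = Y / (1 + k_d θ_c) = 0.694 / (1 + 0.0511 × 15.7) = 0.694 / 1.802 = 0.3851.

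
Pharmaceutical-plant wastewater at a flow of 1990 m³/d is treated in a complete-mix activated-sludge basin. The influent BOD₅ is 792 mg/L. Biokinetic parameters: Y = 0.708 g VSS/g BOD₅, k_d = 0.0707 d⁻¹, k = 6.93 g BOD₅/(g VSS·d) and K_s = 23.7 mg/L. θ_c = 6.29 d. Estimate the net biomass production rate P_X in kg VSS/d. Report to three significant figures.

For a completely mixed reactor with recycle the Lawrence–McCarty relation gives S = K_s·(1 + k_d·θ_c) / [θ_c·(Y·k − k_d) − 1] = 23.7 × (1 + 0.0707 × 6.29) / [6.29 × (0.708 × 6.93 − 0.0707) − 1] = 34.24 / 29.42 = 1.164 mg/L.
The observed yield is Y_obs = Y/(1 + k_d·θ_c) = 0.708 / (1 + 0.0707 × 6.29) = 0.708 / 1.445 = 0.4901 g VSS per g BOD₅ removed.
ΔS = 792 − 1.16 = 790.8 mg/L, so the substrate removal rate is 1990 × 790.8/1000 = 1574 kg BOD₅/d.
Biomass produced: P_X = Y_obs·Q·ΔS = 0.4901 × 1574 ≈ 771.3 kg VSS/d.

P_X ≈ 771 kg VSS/d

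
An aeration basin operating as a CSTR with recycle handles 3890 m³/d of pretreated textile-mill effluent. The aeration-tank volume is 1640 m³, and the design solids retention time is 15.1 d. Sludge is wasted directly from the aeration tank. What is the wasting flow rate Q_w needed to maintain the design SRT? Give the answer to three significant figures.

Q_w ≈ 109 m³/d

For wasting at MLVSS concentration, Q_w = V/θ_c = 1640/15.1 = 108.6 m³/d.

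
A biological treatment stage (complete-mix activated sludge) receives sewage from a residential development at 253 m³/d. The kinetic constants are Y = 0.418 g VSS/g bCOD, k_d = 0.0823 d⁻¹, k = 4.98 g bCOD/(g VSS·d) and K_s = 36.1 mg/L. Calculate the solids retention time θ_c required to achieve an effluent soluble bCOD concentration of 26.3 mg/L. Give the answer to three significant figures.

θ_c ≈ 1.26 d

From 1/θ_c = Y·k·S/(K_s + S) − k_d: Y·k·S/(K_s+S) = 0.418 × 4.98 × 26.3 / (36.1 + 26.3) = 0.8774 d⁻¹.
1/θ_c = 0.8774 − 0.0823 = 0.7951 d⁻¹, so θ_c = 1.258 d.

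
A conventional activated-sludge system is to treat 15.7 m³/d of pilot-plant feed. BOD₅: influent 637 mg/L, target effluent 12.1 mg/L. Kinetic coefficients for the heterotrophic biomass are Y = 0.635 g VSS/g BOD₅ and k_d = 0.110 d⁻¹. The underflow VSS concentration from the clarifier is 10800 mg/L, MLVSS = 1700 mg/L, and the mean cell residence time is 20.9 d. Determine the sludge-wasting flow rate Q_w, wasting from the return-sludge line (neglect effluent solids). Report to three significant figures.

From the SRT design equation V = Y Q (S₀−S) θ_c / [X (1 + k_d θ_c)] = 0.635 × 15.7 × (637 − 12.1) × 20.9 / [1700 × (1 + 0.110 × 20.9)] = 1.3×10^5 / 5608 = 23.22 m³.
θ_c = V·X/(Q_w·X_r) when wasting from the recycle, so Q_w = V·X/(θ_c·X_r) = 23.22 × 1700 / (20.9 × 10800) = 0.1749 m³/d.

Q_w ≈ 0.175 m³/d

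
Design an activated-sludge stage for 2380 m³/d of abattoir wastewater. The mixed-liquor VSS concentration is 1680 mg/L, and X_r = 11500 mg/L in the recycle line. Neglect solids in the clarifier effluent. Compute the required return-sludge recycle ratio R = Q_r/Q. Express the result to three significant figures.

Mass balance around the secondary clarifier (neglecting effluent solids): R = X / (X_r − X) = 1680 / (11500 − 1680) = 0.1711.

R ≈ 0.171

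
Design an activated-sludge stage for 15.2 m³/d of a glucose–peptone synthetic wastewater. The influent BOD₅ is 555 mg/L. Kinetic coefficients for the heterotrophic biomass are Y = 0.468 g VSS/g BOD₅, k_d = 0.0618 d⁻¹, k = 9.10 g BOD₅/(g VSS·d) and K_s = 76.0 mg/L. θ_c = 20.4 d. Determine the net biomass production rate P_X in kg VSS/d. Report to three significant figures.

Effluent substrate depends only on kinetics and SRT: S = K_s(1 + k_d θ_c) / [θ_c(Yk − k_d) − 1] = 76.0 × (1 + 0.0618 × 20.4) / [20.4 × (0.468 × 9.10 − 0.0618) − 1] = 171.8 / 84.62 = 2.030 mg/L.
Observed yield with endogenous decay: Y_obs = Y / (1 + k_d·θ_c) = 0.468 / (1 + 0.0618 × 20.4) = 0.468 / 2.261 = 0.2070 g VSS/g BOD₅.
Substrate removed = Q·(S₀ − S) = 15.2 m³/d × (555 − 2.03) g/m³ = 8.41×10^3 g/d = 8.405 kg/d.
Net biomass production P_X = Y_obs × Q·(S₀ − S) = 0.2070 × 8.405 = 1.740 kg VSS/d.

P_X ≈ 1.74 kg VSS/d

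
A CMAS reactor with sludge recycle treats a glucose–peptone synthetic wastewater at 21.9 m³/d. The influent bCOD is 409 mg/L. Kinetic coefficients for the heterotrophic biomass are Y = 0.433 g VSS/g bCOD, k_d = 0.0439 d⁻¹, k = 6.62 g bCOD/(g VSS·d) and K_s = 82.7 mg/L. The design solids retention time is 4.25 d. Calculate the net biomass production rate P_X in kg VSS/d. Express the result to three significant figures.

P_X ≈ 3.20 kg VSS/d

From the Monod/SRT balance for a CMAS, S = K_s·(1+k_d θ_c)/[θ_c·(Y k − k_d) − 1] = 82.7 × (1 + 0.0439 × 4.25) / [4.25 × (0.433 × 6.62 − 0.0439) − 1] = 98.13 / 11.00 = 8.924 mg/L.
The observed yield is Y_obs = Y/(1 + k_d·θ_c) = 0.433 / (1 + 0.0439 × 4.25) = 0.433 / 1.187 = 0.3649 g VSS per g bCOD removed.
Q·(S₀ − S) = 21.9 × (409 − 8.92) × 10⁻³ = 8.762 kg/d removed.
So the net sludge growth is P_X = 0.3649 × 8.762 = 3.197 kg VSS/d.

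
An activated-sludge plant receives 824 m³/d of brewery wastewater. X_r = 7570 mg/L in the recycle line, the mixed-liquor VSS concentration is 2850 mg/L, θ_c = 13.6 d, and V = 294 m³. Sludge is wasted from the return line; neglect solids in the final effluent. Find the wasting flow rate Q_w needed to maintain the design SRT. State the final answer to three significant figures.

Q_w ≈ 8.14 m³/d

θ_c = V·X/(Q_w·X_r) when wasting from the recycle, so Q_w = V·X/(θ_c·X_r) = 294.0 × 2850 / (13.6 × 7570) = 8.139 m³/d.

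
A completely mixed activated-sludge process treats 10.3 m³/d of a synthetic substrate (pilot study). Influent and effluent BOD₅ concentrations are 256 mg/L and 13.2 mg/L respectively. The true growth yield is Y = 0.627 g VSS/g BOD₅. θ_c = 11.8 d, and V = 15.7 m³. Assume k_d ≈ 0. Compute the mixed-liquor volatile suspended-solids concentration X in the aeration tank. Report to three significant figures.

X ≈ 1180 mg/L

Without decay, X = Y Q (S₀−S) θ_c / V = 0.627 × 10.3 × (256 − 13.2) × 11.8 / 15.7 = 1179 mg/L.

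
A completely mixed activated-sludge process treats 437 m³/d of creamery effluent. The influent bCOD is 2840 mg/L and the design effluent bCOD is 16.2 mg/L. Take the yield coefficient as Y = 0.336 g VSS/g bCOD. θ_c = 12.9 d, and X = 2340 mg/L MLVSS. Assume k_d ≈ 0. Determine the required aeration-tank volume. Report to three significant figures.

V ≈ 2290 m³

V·X = Y·Q·ΔS·θ_c gives V = 0.336 × 437 × (2840 − 16.2) × 12.9 / 2340 = 2286 m³.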